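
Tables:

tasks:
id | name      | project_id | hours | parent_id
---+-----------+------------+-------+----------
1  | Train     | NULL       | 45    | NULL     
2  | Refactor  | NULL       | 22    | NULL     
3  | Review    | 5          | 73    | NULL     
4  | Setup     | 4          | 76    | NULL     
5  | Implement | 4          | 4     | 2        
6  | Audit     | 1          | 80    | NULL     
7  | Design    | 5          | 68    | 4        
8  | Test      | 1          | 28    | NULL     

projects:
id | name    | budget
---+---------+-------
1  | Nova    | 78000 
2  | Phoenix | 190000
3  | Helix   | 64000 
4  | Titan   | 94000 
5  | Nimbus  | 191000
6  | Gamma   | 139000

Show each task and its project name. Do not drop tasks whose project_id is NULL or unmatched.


LEFT JOIN keeps every row from tasks (the left table); where project_id has no match in projects, the project columns become NULL. Walk through each task:
  - task 1 (Train): project_id=NULL, no match -> kept with NULL
  - task 2 (Refactor): project_id=NULL, no match -> kept with NULL
  - task 3 (Review): project_id=5 -> matches Nimbus
  - task 4 (Setup): project_id=4 -> matches Titan
  - task 5 (Implement): project_id=4 -> matches Titan
  - task 6 (Audit): project_id=1 -> matches Nova
  - task 7 (Design): project_id=5 -> matches Nimbus
  - task 8 (Test): project_id=1 -> matches Nova
All 8 rows appear; 2 have NULL project.

SQL:
SELECT a.name, b.name AS project
FROM tasks a
LEFT JOIN projects b ON a.project_id = b.id

Result:
name      | project
----------+--------
Train     | NULL   
Refactor  | NULL   
Review    | Nimbus 
Setup     | Titan  
Implement | Titan  
Audit     | Nova   
Design    | Nimbus 
Test      | Nova   


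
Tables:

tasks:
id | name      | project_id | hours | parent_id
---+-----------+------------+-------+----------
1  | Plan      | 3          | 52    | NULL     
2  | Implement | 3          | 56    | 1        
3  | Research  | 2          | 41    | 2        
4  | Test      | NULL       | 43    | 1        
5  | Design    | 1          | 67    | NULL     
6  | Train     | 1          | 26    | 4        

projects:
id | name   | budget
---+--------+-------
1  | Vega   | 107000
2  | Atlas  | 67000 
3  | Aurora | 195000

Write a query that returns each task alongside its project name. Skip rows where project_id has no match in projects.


INNER JOIN keeps only tasks rows whose project_id matches an id in projects. Walk through each task:
  - task 1 (Plan): project_id=3 -> matches Aurora
  - task 2 (Implement): project_id=3 -> matches Aurora
  - task 3 (Research): project_id=2 -> matches Atlas
  - task 4 (Test): project_id=NULL, no match -> dropped
  - task 5 (Design): project_id=1 -> matches Vega
  - task 6 (Train): project_id=1 -> matches Vega
So 1 of 6 rows is dropped.

SQL:
SELECT a.name, b.name AS project
FROM tasks a
INNER JOIN projects b ON a.project_id = b.id

Result:
name      | project
----------+--------
Plan      | Aurora 
Implement | Aurora 
Research  | Atlas  
Design    | Vega   
Train     | Vega   


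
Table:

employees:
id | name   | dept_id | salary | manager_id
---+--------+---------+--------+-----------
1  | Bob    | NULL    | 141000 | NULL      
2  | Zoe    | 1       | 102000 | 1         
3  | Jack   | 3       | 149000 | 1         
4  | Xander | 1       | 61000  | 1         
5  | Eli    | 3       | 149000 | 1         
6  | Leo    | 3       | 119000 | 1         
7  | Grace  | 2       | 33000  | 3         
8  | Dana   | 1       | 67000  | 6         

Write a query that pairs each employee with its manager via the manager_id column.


This is a self-join: employees is joined to a second copy of itself, matching each row's manager_id to another row's id. Use LEFT JOIN so rows with manager_id=NULL are kept.
  - employee 1 (Bob): manager_id=NULL -> NULL
  - employee 2 (Zoe): manager_id=1 -> Bob
  - employee 3 (Jack): manager_id=1 -> Bob
  - employee 4 (Xander): manager_id=1 -> Bob
  - employee 5 (Eli): manager_id=1 -> Bob
  - employee 6 (Leo): manager_id=1 -> Bob
  - employee 7 (Grace): manager_id=3 -> Jack
  - employee 8 (Dana): manager_id=6 -> Leo

SQL:
SELECT a.name AS item, b.name AS manager
FROM employees a
LEFT JOIN employees b ON a.manager_id = b.id

Result:
item   | manager
-------+--------
Bob    | NULL   
Zoe    | Bob    
Jack   | Bob    
Xander | Bob    
Eli    | Bob    
Leo    | Bob    
Grace  | Jack   
Dana   | Leo    


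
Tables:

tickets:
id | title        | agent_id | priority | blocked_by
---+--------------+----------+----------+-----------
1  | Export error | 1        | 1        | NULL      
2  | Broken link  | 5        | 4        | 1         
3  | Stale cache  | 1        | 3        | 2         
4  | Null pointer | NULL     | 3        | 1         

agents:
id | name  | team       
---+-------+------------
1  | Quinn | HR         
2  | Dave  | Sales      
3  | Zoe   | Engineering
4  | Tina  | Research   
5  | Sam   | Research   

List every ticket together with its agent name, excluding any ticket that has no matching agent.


INNER JOIN keeps only tickets rows whose agent_id matches an id in agents. Walk through each ticket:
  - ticket 1 (Export error): agent_id=1 -> matches Quinn
  - ticket 2 (Broken link): agent_id=5 -> matches Sam
  - ticket 3 (Stale cache): agent_id=1 -> matches Quinn
  - ticket 4 (Null pointer): agent_id=NULL, no match -> dropped
So 1 of 4 rows is dropped.

SQL:
SELECT a.title, b.name AS agent
FROM tickets a
INNER JOIN agents b ON a.agent_id = b.id

Result:
title        | agent
-------------+------
Export error | Quinn
Broken link  | Sam  
Stale cache  | Quinn


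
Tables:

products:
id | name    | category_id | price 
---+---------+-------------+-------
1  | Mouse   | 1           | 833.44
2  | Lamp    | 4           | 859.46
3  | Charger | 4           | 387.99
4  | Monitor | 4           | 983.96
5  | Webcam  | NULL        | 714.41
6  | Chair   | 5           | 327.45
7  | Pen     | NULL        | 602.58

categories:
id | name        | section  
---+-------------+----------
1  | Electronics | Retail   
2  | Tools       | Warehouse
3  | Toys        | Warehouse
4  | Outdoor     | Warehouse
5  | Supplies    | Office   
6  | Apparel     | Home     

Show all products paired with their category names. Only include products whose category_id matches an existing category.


INNER JOIN keeps only products rows whose category_id matches an id in categories. Walk through each product:
  - product 1 (Mouse): category_id=1 -> matches Electronics
  - product 2 (Lamp): category_id=4 -> matches Outdoor
  - product 3 (Charger): category_id=4 -> matches Outdoor
  - product 4 (Monitor): category_id=4 -> matches Outdoor
  - product 5 (Webcam): category_id=NULL, no match -> dropped
  - product 6 (Chair): category_id=5 -> matches Supplies
  - product 7 (Pen): category_id=NULL, no match -> dropped
So 2 of 7 rows are dropped.

SQL:
SELECT a.name, b.name AS category
FROM products a
INNER JOIN categories b ON a.category_id = b.id

Result:
name    | category   
--------+------------
Mouse   | Electronics
Lamp    | Outdoor    
Charger | Outdoor    
Monitor | Outdoor    
Chair   | Supplies   


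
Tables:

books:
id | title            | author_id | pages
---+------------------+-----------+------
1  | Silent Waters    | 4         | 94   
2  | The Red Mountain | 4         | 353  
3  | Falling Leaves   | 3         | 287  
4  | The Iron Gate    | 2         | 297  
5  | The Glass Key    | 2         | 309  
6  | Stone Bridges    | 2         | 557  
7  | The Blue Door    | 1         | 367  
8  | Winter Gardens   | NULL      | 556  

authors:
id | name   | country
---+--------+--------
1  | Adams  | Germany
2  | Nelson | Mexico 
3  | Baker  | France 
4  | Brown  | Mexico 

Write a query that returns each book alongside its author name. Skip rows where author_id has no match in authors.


INNER JOIN keeps only books rows whose author_id matches an id in authors. Walk through each book:
  - book 1 (Silent Waters): author_id=4 -> matches Brown
  - book 2 (The Red Mountain): author_id=4 -> matches Brown
  - book 3 (Falling Leaves): author_id=3 -> matches Baker
  - book 4 (The Iron Gate): author_id=2 -> matches Nelson
  - book 5 (The Glass Key): author_id=2 -> matches Nelson
  - book 6 (Stone Bridges): author_id=2 -> matches Nelson
  - book 7 (The Blue Door): author_id=1 -> matches Adams
  - book 8 (Winter Gardens): author_id=NULL, no match -> dropped
So 1 of 8 rows is dropped.

SQL:
SELECT a.title, b.name AS author
FROM books a
INNER JOIN authors b ON a.author_id = b.id

Result:
title            | author
-----------------+-------
Silent Waters    | Brown 
The Red Mountain | Brown 
Falling Leaves   | Baker 
The Iron Gate    | Nelson
The Glass Key    | Nelson
Stone Bridges    | Nelson
The Blue Door    | Adams 


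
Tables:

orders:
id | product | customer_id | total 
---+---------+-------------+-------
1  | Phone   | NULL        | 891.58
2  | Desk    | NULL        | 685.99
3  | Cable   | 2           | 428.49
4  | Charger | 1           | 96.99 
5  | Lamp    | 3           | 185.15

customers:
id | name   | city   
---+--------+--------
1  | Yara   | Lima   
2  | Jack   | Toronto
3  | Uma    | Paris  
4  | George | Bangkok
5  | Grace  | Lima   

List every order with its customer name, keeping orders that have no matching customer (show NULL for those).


LEFT JOIN keeps every row from orders (the left table); where customer_id has no match in customers, the customer columns become NULL. Walk through each order:
  - order 1 (Phone): customer_id=NULL, no match -> kept with NULL
  - order 2 (Desk): customer_id=NULL, no match -> kept with NULL
  - order 3 (Cable): customer_id=2 -> matches Jack
  - order 4 (Charger): customer_id=1 -> matches Yara
  - order 5 (Lamp): customer_id=3 -> matches Uma
All 5 rows appear; 2 have NULL customer.

SQL:
SELECT a.product, b.name AS customer
FROM orders a
LEFT JOIN customers b ON a.customer_id = b.id

Result:
product | customer
--------+---------
Phone   | NULL    
Desk    | NULL    
Cable   | Jack    
Charger | Yara    
Lamp    | Uma     


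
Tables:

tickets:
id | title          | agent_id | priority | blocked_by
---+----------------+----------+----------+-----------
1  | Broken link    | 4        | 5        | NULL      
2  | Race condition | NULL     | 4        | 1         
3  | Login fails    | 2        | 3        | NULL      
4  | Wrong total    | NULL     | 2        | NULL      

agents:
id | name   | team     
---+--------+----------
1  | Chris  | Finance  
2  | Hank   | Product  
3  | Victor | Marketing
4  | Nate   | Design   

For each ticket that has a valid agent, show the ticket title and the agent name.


INNER JOIN keeps only tickets rows whose agent_id matches an id in agents. Walk through each ticket:
  - ticket 1 (Broken link): agent_id=4 -> matches Nate
  - ticket 2 (Race condition): agent_id=NULL, no match -> dropped
  - ticket 3 (Login fails): agent_id=2 -> matches Hank
  - ticket 4 (Wrong total): agent_id=NULL, no match -> dropped
So 2 of 4 rows are dropped.

SQL:
SELECT a.title, b.name AS agent
FROM tickets a
INNER JOIN agents b ON a.agent_id = b.id

Result:
title       | agent
------------+------
Broken link | Nate 
Login fails | Hank 


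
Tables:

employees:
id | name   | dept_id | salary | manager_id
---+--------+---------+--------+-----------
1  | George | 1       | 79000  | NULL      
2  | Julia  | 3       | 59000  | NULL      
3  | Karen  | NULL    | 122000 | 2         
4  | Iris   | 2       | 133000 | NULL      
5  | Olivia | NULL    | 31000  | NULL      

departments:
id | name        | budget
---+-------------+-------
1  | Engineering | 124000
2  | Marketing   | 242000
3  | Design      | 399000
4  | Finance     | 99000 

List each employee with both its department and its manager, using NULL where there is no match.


Two LEFT JOINs from the same base table employees: one to departments via dept_id, one to employees itself via manager_id. Both are LEFT so every employee is preserved.
Match against departments:
  - employee 1 (George): dept_id=1 -> matches Engineering
  - employee 2 (Julia): dept_id=3 -> matches Design
  - employee 3 (Karen): dept_id=NULL, no match -> kept with NULL
  - employee 4 (Iris): dept_id=2 -> matches Marketing
  - employee 5 (Olivia): dept_id=NULL, no match -> kept with NULL
Match against employees (self):
  - employee 1 (George): manager_id=NULL -> NULL
  - employee 2 (Julia): manager_id=NULL -> NULL
  - employee 3 (Karen): manager_id=2 -> Julia
  - employee 4 (Iris): manager_id=NULL -> NULL
  - employee 5 (Olivia): manager_id=NULL -> NULL

SQL:
SELECT a.name, b.name AS department, c.name AS manager
FROM employees a
LEFT JOIN departments b ON a.dept_id = b.id
LEFT JOIN employees c ON a.manager_id = c.id

Result:
name   | department  | manager
-------+-------------+--------
George | Engineering | NULL   
Julia  | Design      | NULL   
Karen  | NULL        | Julia  
Iris   | Marketing   | NULL   
Olivia | NULL        | NULL   


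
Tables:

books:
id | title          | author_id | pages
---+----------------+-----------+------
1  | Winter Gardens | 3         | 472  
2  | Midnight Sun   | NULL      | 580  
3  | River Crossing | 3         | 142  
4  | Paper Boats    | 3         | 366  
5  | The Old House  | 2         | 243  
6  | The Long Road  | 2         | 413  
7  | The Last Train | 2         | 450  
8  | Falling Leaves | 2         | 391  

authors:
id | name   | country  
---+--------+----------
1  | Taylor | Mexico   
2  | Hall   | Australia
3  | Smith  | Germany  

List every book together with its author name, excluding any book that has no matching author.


INNER JOIN keeps only books rows whose author_id matches an id in authors. Walk through each book:
  - book 1 (Winter Gardens): author_id=3 -> matches Smith
  - book 2 (Midnight Sun): author_id=NULL, no match -> dropped
  - book 3 (River Crossing): author_id=3 -> matches Smith
  - book 4 (Paper Boats): author_id=3 -> matches Smith
  - book 5 (The Old House): author_id=2 -> matches Hall
  - book 6 (The Long Road): author_id=2 -> matches Hall
  - book 7 (The Last Train): author_id=2 -> matches Hall
  - book 8 (Falling Leaves): author_id=2 -> matches Hall
So 1 of 8 rows is dropped.

SQL:
SELECT a.title, b.name AS author
FROM books a
INNER JOIN authors b ON a.author_id = b.id

Result:
title          | author
---------------+-------
Winter Gardens | Smith 
River Crossing | Smith 
Paper Boats    | Smith 
The Old House  | Hall  
The Long Road  | Hall  
The Last Train | Hall  
Falling Leaves | Hall  


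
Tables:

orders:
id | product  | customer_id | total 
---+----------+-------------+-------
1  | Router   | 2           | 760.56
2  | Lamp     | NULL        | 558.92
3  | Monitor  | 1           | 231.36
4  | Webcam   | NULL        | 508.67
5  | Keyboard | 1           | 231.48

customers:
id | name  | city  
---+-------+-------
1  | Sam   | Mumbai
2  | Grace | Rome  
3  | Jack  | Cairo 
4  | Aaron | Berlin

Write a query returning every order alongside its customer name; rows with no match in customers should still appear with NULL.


LEFT JOIN keeps every row from orders (the left table); where customer_id has no match in customers, the customer columns become NULL. Walk through each order:
  - order 1 (Router): customer_id=2 -> matches Grace
  - order 2 (Lamp): customer_id=NULL, no match -> kept with NULL
  - order 3 (Monitor): customer_id=1 -> matches Sam
  - order 4 (Webcam): customer_id=NULL, no match -> kept with NULL
  - order 5 (Keyboard): customer_id=1 -> matches Sam
All 5 rows appear; 2 have NULL customer.

SQL:
SELECT a.product, b.name AS customer
FROM orders a
LEFT JOIN customers b ON a.customer_id = b.id

Result:
product  | customer
---------+---------
Router   | Grace   
Lamp     | NULL    
Monitor  | Sam     
Webcam   | NULL    
Keyboard | Sam     


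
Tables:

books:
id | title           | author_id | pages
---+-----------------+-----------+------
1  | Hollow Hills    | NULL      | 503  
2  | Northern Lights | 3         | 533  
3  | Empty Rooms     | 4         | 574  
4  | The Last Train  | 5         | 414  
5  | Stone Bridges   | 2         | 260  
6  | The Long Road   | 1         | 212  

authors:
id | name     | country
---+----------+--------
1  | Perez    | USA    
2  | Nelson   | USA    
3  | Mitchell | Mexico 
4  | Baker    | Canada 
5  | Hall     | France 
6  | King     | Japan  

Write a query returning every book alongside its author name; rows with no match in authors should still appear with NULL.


LEFT JOIN keeps every row from books (the left table); where author_id has no match in authors, the author columns become NULL. Walk through each book:
  - book 1 (Hollow Hills): author_id=NULL, no match -> kept with NULL
  - book 2 (Northern Lights): author_id=3 -> matches Mitchell
  - book 3 (Empty Rooms): author_id=4 -> matches Baker
  - book 4 (The Last Train): author_id=5 -> matches Hall
  - book 5 (Stone Bridges): author_id=2 -> matches Nelson
  - book 6 (The Long Road): author_id=1 -> matches Perez
All 6 rows appear; 1 has NULL author.

SQL:
SELECT a.title, b.name AS author
FROM books a
LEFT JOIN authors b ON a.author_id = b.id

Result:
title           | author  
----------------+---------
Hollow Hills    | NULL    
Northern Lights | Mitchell
Empty Rooms     | Baker   
The Last Train  | Hall    
Stone Bridges   | Nelson  
The Long Road   | Perez   


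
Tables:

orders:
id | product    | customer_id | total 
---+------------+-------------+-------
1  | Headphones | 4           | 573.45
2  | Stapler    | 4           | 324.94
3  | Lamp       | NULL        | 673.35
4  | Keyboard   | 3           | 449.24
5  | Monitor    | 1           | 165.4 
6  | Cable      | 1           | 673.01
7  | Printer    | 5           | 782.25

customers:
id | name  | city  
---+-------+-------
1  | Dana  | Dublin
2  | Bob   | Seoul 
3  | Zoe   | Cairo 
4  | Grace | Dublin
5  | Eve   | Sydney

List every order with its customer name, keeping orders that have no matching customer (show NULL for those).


LEFT JOIN keeps every row from orders (the left table); where customer_id has no match in customers, the customer columns become NULL. Walk through each order:
  - order 1 (Headphones): customer_id=4 -> matches Grace
  - order 2 (Stapler): customer_id=4 -> matches Grace
  - order 3 (Lamp): customer_id=NULL, no match -> kept with NULL
  - order 4 (Keyboard): customer_id=3 -> matches Zoe
  - order 5 (Monitor): customer_id=1 -> matches Dana
  - order 6 (Cable): customer_id=1 -> matches Dana
  - order 7 (Printer): customer_id=5 -> matches Eve
All 7 rows appear; 1 has NULL customer.

SQL:
SELECT a.product, b.name AS customer
FROM orders a
LEFT JOIN customers b ON a.customer_id = b.id

Result:
product    | customer
-----------+---------
Headphones | Grace   
Stapler    | Grace   
Lamp       | NULL    
Keyboard   | Zoe     
Monitor    | Dana    
Cable      | Dana    
Printer    | Eve     


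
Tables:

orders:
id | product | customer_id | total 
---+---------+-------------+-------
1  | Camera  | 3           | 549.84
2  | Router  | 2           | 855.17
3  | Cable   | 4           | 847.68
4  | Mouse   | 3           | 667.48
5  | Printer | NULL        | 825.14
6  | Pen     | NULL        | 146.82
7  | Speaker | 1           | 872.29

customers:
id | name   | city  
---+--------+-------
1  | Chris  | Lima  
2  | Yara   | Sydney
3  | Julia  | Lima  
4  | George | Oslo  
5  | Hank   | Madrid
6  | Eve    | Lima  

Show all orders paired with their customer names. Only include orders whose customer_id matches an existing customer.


INNER JOIN keeps only orders rows whose customer_id matches an id in customers. Walk through each order:
  - order 1 (Camera): customer_id=3 -> matches Julia
  - order 2 (Router): customer_id=2 -> matches Yara
  - order 3 (Cable): customer_id=4 -> matches George
  - order 4 (Mouse): customer_id=3 -> matches Julia
  - order 5 (Printer): customer_id=NULL, no match -> dropped
  - order 6 (Pen): customer_id=NULL, no match -> dropped
  - order 7 (Speaker): customer_id=1 -> matches Chris
So 2 of 7 rows are dropped.

SQL:
SELECT a.product, b.name AS customer
FROM orders a
INNER JOIN customers b ON a.customer_id = b.id

Result:
product | customer
--------+---------
Camera  | Julia   
Router  | Yara    
Cable   | George  
Mouse   | Julia   
Speaker | Chris   


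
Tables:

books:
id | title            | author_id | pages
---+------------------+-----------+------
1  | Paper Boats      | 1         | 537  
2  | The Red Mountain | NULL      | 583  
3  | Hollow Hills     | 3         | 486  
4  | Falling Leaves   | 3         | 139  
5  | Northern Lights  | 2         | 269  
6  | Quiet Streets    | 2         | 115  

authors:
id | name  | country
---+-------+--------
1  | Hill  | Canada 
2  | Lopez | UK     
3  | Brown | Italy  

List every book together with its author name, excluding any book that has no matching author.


INNER JOIN keeps only books rows whose author_id matches an id in authors. Walk through each book:
  - book 1 (Paper Boats): author_id=1 -> matches Hill
  - book 2 (The Red Mountain): author_id=NULL, no match -> dropped
  - book 3 (Hollow Hills): author_id=3 -> matches Brown
  - book 4 (Falling Leaves): author_id=3 -> matches Brown
  - book 5 (Northern Lights): author_id=2 -> matches Lopez
  - book 6 (Quiet Streets): author_id=2 -> matches Lopez
So 1 of 6 rows is dropped.

SQL:
SELECT a.title, b.name AS author
FROM books a
INNER JOIN authors b ON a.author_id = b.id

Result:
title           | author
----------------+-------
Paper Boats     | Hill  
Hollow Hills    | Brown 
Falling Leaves  | Brown 
Northern Lights | Lopez 
Quiet Streets   | Lopez 


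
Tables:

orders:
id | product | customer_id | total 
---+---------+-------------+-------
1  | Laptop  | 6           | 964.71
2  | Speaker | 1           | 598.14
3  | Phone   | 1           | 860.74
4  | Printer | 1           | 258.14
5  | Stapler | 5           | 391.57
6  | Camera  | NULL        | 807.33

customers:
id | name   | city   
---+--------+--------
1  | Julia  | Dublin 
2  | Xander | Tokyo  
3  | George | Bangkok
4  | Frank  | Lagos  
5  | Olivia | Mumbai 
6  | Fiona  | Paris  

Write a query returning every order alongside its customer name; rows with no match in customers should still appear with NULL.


LEFT JOIN keeps every row from orders (the left table); where customer_id has no match in customers, the customer columns become NULL. Walk through each order:
  - order 1 (Laptop): customer_id=6 -> matches Fiona
  - order 2 (Speaker): customer_id=1 -> matches Julia
  - order 3 (Phone): customer_id=1 -> matches Julia
  - order 4 (Printer): customer_id=1 -> matches Julia
  - order 5 (Stapler): customer_id=5 -> matches Olivia
  - order 6 (Camera): customer_id=NULL, no match -> kept with NULL
All 6 rows appear; 1 has NULL customer.

SQL:
SELECT a.product, b.name AS customer
FROM orders a
LEFT JOIN customers b ON a.customer_id = b.id

Result:
product | customer
--------+---------
Laptop  | Fiona   
Speaker | Julia   
Phone   | Julia   
Printer | Julia   
Stapler | Olivia  
Camera  | NULL    


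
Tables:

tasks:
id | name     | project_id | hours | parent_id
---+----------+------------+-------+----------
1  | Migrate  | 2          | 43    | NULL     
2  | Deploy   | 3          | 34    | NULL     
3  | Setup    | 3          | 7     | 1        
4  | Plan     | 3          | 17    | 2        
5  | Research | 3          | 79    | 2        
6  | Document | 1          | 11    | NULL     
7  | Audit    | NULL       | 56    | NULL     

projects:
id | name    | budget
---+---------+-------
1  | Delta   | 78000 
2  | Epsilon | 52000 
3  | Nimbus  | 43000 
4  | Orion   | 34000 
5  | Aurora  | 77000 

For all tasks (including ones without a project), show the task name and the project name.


LEFT JOIN keeps every row from tasks (the left table); where project_id has no match in projects, the project columns become NULL. Walk through each task:
  - task 1 (Migrate): project_id=2 -> matches Epsilon
  - task 2 (Deploy): project_id=3 -> matches Nimbus
  - task 3 (Setup): project_id=3 -> matches Nimbus
  - task 4 (Plan): project_id=3 -> matches Nimbus
  - task 5 (Research): project_id=3 -> matches Nimbus
  - task 6 (Document): project_id=1 -> matches Delta
  - task 7 (Audit): project_id=NULL, no match -> kept with NULL
All 7 rows appear; 1 has NULL project.

SQL:
SELECT a.name, b.name AS project
FROM tasks a
LEFT JOIN projects b ON a.project_id = b.id

Result:
name     | project
---------+--------
Migrate  | Epsilon
Deploy   | Nimbus 
Setup    | Nimbus 
Plan     | Nimbus 
Research | Nimbus 
Document | Delta  
Audit    | NULL   


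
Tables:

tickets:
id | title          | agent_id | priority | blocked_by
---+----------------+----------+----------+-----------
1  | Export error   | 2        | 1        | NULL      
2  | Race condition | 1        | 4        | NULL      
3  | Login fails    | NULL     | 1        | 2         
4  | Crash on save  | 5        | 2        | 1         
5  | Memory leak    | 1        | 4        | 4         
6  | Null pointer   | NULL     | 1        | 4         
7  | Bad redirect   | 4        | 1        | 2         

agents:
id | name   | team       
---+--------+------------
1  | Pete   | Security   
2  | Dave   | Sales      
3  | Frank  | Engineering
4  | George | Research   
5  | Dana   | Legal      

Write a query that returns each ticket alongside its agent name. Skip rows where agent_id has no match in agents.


INNER JOIN keeps only tickets rows whose agent_id matches an id in agents. Walk through each ticket:
  - ticket 1 (Export error): agent_id=2 -> matches Dave
  - ticket 2 (Race condition): agent_id=1 -> matches Pete
  - ticket 3 (Login fails): agent_id=NULL, no match -> dropped
  - ticket 4 (Crash on save): agent_id=5 -> matches Dana
  - ticket 5 (Memory leak): agent_id=1 -> matches Pete
  - ticket 6 (Null pointer): agent_id=NULL, no match -> dropped
  - ticket 7 (Bad redirect): agent_id=4 -> matches George
So 2 of 7 rows are dropped.

SQL:
SELECT a.title, b.name AS agent
FROM tickets a
INNER JOIN agents b ON a.agent_id = b.id

Result:
title          | agent 
---------------+-------
Export error   | Dave  
Race condition | Pete  
Crash on save  | Dana  
Memory leak    | Pete  
Bad redirect   | George


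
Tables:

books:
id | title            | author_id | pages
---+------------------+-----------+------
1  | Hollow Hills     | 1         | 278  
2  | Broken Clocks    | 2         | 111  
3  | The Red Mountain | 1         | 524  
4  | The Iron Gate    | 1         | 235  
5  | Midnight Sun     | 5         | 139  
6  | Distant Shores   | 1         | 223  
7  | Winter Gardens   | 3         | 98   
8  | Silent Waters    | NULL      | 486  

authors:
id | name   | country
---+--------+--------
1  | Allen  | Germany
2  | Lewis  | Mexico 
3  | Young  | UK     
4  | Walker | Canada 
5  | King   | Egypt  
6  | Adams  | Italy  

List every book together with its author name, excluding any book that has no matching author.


INNER JOIN keeps only books rows whose author_id matches an id in authors. Walk through each book:
  - book 1 (Hollow Hills): author_id=1 -> matches Allen
  - book 2 (Broken Clocks): author_id=2 -> matches Lewis
  - book 3 (The Red Mountain): author_id=1 -> matches Allen
  - book 4 (The Iron Gate): author_id=1 -> matches Allen
  - book 5 (Midnight Sun): author_id=5 -> matches King
  - book 6 (Distant Shores): author_id=1 -> matches Allen
  - book 7 (Winter Gardens): author_id=3 -> matches Young
  - book 8 (Silent Waters): author_id=NULL, no match -> dropped
So 1 of 8 rows is dropped.

SQL:
SELECT a.title, b.name AS author
FROM books a
INNER JOIN authors b ON a.author_id = b.id

Result:
title            | author
-----------------+-------
Hollow Hills     | Allen 
Broken Clocks    | Lewis 
The Red Mountain | Allen 
The Iron Gate    | Allen 
Midnight Sun     | King  
Distant Shores   | Allen 
Winter Gardens   | Young 


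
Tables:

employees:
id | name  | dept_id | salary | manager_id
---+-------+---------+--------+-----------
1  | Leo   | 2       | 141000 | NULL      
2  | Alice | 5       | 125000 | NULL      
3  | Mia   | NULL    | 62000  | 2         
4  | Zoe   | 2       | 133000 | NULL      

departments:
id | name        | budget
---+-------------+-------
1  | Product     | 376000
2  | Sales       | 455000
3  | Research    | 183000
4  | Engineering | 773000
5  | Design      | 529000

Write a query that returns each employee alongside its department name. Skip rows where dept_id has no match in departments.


INNER JOIN keeps only employees rows whose dept_id matches an id in departments. Walk through each employee:
  - employee 1 (Leo): dept_id=2 -> matches Sales
  - employee 2 (Alice): dept_id=5 -> matches Design
  - employee 3 (Mia): dept_id=NULL, no match -> dropped
  - employee 4 (Zoe): dept_id=2 -> matches Sales
So 1 of 4 rows is dropped.

SQL:
SELECT a.name, b.name AS department
FROM employees a
INNER JOIN departments b ON a.dept_id = b.id

Result:
name  | department
------+-----------
Leo   | Sales     
Alice | Design    
Zoe   | Sales     


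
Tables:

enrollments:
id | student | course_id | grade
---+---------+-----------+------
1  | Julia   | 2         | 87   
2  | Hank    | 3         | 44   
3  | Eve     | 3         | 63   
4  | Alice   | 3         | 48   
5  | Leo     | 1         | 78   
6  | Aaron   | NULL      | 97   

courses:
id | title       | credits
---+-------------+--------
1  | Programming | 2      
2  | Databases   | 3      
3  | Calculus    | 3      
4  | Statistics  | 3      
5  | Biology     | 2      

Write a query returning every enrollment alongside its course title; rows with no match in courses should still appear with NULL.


LEFT JOIN keeps every row from enrollments (the left table); where course_id has no match in courses, the course columns become NULL. Walk through each enrollment:
  - enrollment 1 (Julia): course_id=2 -> matches Databases
  - enrollment 2 (Hank): course_id=3 -> matches Calculus
  - enrollment 3 (Eve): course_id=3 -> matches Calculus
  - enrollment 4 (Alice): course_id=3 -> matches Calculus
  - enrollment 5 (Leo): course_id=1 -> matches Programming
  - enrollment 6 (Aaron): course_id=NULL, no match -> kept with NULL
All 6 rows appear; 1 has NULL course.

SQL:
SELECT a.student, b.title AS course
FROM enrollments a
LEFT JOIN courses b ON a.course_id = b.id

Result:
student | course     
--------+------------
Julia   | Databases  
Hank    | Calculus   
Eve     | Calculus   
Alice   | Calculus   
Leo     | Programming
Aaron   | NULL       


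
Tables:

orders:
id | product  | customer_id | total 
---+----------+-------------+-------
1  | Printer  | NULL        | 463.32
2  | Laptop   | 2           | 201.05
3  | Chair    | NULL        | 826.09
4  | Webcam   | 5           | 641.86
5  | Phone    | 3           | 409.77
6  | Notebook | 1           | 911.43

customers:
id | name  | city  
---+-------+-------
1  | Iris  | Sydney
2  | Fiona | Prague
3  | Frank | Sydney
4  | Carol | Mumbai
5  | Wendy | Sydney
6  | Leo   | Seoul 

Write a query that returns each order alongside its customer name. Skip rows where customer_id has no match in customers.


INNER JOIN keeps only orders rows whose customer_id matches an id in customers. Walk through each order:
  - order 1 (Printer): customer_id=NULL, no match -> dropped
  - order 2 (Laptop): customer_id=2 -> matches Fiona
  - order 3 (Chair): customer_id=NULL, no match -> dropped
  - order 4 (Webcam): customer_id=5 -> matches Wendy
  - order 5 (Phone): customer_id=3 -> matches Frank
  - order 6 (Notebook): customer_id=1 -> matches Iris
So 2 of 6 rows are dropped.

SQL:
SELECT a.product, b.name AS customer
FROM orders a
INNER JOIN customers b ON a.customer_id = b.id

Result:
product  | customer
---------+---------
Laptop   | Fiona   
Webcam   | Wendy   
Phone    | Frank   
Notebook | Iris    


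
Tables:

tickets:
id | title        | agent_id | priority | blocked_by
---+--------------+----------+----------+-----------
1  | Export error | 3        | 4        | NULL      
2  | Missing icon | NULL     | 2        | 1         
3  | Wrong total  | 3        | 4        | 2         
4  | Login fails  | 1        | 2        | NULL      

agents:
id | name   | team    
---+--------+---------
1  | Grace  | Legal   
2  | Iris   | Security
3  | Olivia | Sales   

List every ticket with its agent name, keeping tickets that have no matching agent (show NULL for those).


LEFT JOIN keeps every row from tickets (the left table); where agent_id has no match in agents, the agent columns become NULL. Walk through each ticket:
  - ticket 1 (Export error): agent_id=3 -> matches Olivia
  - ticket 2 (Missing icon): agent_id=NULL, no match -> kept with NULL
  - ticket 3 (Wrong total): agent_id=3 -> matches Olivia
  - ticket 4 (Login fails): agent_id=1 -> matches Grace
All 4 rows appear; 1 has NULL agent.

SQL:
SELECT a.title, b.name AS agent
FROM tickets a
LEFT JOIN agents b ON a.agent_id = b.id

Result:
title        | agent 
-------------+-------
Export error | Olivia
Missing icon | NULL  
Wrong total  | Olivia
Login fails  | Grace 


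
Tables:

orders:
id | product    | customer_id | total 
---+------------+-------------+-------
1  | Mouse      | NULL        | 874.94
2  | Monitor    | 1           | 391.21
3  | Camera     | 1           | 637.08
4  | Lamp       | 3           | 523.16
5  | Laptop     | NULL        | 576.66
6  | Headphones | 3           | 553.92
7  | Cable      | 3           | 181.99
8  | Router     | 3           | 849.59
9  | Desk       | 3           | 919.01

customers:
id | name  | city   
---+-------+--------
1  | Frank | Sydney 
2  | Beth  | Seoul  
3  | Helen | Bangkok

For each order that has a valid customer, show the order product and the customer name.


INNER JOIN keeps only orders rows whose customer_id matches an id in customers. Walk through each order:
  - order 1 (Mouse): customer_id=NULL, no match -> dropped
  - order 2 (Monitor): customer_id=1 -> matches Frank
  - order 3 (Camera): customer_id=1 -> matches Frank
  - order 4 (Lamp): customer_id=3 -> matches Helen
  - order 5 (Laptop): customer_id=NULL, no match -> dropped
  - order 6 (Headphones): customer_id=3 -> matches Helen
  - order 7 (Cable): customer_id=3 -> matches Helen
  - order 8 (Router): customer_id=3 -> matches Helen
  - order 9 (Desk): customer_id=3 -> matches Helen
So 2 of 9 rows are dropped.

SQL:
SELECT a.product, b.name AS customer
FROM orders a
INNER JOIN customers b ON a.customer_id = b.id

Result:
product    | customer
-----------+---------
Monitor    | Frank   
Camera     | Frank   
Lamp       | Helen   
Headphones | Helen   
Cable      | Helen   
Router     | Helen   
Desk       | Helen   


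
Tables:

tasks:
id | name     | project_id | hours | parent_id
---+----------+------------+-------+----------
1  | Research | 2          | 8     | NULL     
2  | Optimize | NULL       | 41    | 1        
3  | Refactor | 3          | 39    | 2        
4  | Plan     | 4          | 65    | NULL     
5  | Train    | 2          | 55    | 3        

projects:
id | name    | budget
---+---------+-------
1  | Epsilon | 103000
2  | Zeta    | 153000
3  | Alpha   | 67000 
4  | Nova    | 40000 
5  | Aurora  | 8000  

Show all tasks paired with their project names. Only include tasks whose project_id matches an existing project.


INNER JOIN keeps only tasks rows whose project_id matches an id in projects. Walk through each task:
  - task 1 (Research): project_id=2 -> matches Zeta
  - task 2 (Optimize): project_id=NULL, no match -> dropped
  - task 3 (Refactor): project_id=3 -> matches Alpha
  - task 4 (Plan): project_id=4 -> matches Nova
  - task 5 (Train): project_id=2 -> matches Zeta
So 1 of 5 rows is dropped.

SQL:
SELECT a.name, b.name AS project
FROM tasks a
INNER JOIN projects b ON a.project_id = b.id

Result:
name     | project
---------+--------
Research | Zeta   
Refactor | Alpha  
Plan     | Nova   
Train    | Zeta   


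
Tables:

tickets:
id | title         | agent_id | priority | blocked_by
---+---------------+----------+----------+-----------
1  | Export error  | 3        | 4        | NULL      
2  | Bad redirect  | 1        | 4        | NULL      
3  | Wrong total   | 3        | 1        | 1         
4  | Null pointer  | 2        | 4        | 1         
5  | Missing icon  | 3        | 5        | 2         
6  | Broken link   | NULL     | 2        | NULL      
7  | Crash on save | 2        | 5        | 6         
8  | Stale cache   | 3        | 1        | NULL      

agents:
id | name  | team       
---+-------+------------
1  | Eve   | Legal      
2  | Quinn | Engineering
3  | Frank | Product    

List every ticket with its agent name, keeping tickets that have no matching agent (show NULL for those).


LEFT JOIN keeps every row from tickets (the left table); where agent_id has no match in agents, the agent columns become NULL. Walk through each ticket:
  - ticket 1 (Export error): agent_id=3 -> matches Frank
  - ticket 2 (Bad redirect): agent_id=1 -> matches Eve
  - ticket 3 (Wrong total): agent_id=3 -> matches Frank
  - ticket 4 (Null pointer): agent_id=2 -> matches Quinn
  - ticket 5 (Missing icon): agent_id=3 -> matches Frank
  - ticket 6 (Broken link): agent_id=NULL, no match -> kept with NULL
  - ticket 7 (Crash on save): agent_id=2 -> matches Quinn
  - ticket 8 (Stale cache): agent_id=3 -> matches Frank
All 8 rows appear; 1 has NULL agent.

SQL:
SELECT a.title, b.name AS agent
FROM tickets a
LEFT JOIN agents b ON a.agent_id = b.id

Result:
title         | agent
--------------+------
Export error  | Frank
Bad redirect  | Eve  
Wrong total   | Frank
Null pointer  | Quinn
Missing icon  | Frank
Broken link   | NULL 
Crash on save | Quinn
Stale cache   | Frank


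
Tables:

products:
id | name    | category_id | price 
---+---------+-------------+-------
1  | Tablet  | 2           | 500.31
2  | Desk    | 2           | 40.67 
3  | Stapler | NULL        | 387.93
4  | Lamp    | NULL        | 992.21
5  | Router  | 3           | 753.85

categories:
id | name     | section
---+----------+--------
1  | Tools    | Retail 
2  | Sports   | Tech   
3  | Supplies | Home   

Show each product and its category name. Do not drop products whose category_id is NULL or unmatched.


LEFT JOIN keeps every row from products (the left table); where category_id has no match in categories, the category columns become NULL. Walk through each product:
  - product 1 (Tablet): category_id=2 -> matches Sports
  - product 2 (Desk): category_id=2 -> matches Sports
  - product 3 (Stapler): category_id=NULL, no match -> kept with NULL
  - product 4 (Lamp): category_id=NULL, no match -> kept with NULL
  - product 5 (Router): category_id=3 -> matches Supplies
All 5 rows appear; 2 have NULL category.

SQL:
SELECT a.name, b.name AS category
FROM products a
LEFT JOIN categories b ON a.category_id = b.id

Result:
name    | category
--------+---------
Tablet  | Sports  
Desk    | Sports  
Stapler | NULL    
Lamp    | NULL    
Router  | Supplies


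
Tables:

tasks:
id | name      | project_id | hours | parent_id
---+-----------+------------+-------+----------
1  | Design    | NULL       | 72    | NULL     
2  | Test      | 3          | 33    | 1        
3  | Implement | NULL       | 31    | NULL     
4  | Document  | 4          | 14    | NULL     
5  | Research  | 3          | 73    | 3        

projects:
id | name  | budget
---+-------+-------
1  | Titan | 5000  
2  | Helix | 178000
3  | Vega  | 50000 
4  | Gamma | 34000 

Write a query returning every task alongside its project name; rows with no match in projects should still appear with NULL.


LEFT JOIN keeps every row from tasks (the left table); where project_id has no match in projects, the project columns become NULL. Walk through each task:
  - task 1 (Design): project_id=NULL, no match -> kept with NULL
  - task 2 (Test): project_id=3 -> matches Vega
  - task 3 (Implement): project_id=NULL, no match -> kept with NULL
  - task 4 (Document): project_id=4 -> matches Gamma
  - task 5 (Research): project_id=3 -> matches Vega
All 5 rows appear; 2 have NULL project.

SQL:
SELECT a.name, b.name AS project
FROM tasks a
LEFT JOIN projects b ON a.project_id = b.id

Result:
name      | project
----------+--------
Design    | NULL   
Test      | Vega   
Implement | NULL   
Document  | Gamma  
Research  | Vega   


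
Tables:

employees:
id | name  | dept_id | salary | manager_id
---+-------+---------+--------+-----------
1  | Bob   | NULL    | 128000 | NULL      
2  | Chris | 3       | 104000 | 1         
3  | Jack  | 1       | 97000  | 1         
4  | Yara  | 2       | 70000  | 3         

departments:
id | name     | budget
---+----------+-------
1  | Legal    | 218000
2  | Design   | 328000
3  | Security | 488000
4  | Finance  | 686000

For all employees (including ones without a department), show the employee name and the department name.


LEFT JOIN keeps every row from employees (the left table); where dept_id has no match in departments, the department columns become NULL. Walk through each employee:
  - employee 1 (Bob): dept_id=NULL, no match -> kept with NULL
  - employee 2 (Chris): dept_id=3 -> matches Security
  - employee 3 (Jack): dept_id=1 -> matches Legal
  - employee 4 (Yara): dept_id=2 -> matches Design
All 4 rows appear; 1 has NULL department.

SQL:
SELECT a.name, b.name AS department
FROM employees a
LEFT JOIN departments b ON a.dept_id = b.id

Result:
name  | department
------+-----------
Bob   | NULL      
Chris | Security  
Jack  | Legal     
Yara  | Design    
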